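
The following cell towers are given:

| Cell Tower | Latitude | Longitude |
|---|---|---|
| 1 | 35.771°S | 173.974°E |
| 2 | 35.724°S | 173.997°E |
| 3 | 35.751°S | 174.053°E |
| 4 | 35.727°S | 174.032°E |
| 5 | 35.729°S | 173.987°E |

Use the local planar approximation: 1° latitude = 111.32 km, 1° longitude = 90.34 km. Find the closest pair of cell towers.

2 and 5

Pairwise distances:
1–2: 5.630 km
1–3: 7.476 km
1–4: 7.173 km
1–5: 4.821 km
2–3: 5.885 km
2–4: 3.179 km
2–5: 1.061 km
3–4: 3.277 km
3–5: 6.446 km
4–5: 4.071 km
Closest pair: 2–5 at 1.061 km.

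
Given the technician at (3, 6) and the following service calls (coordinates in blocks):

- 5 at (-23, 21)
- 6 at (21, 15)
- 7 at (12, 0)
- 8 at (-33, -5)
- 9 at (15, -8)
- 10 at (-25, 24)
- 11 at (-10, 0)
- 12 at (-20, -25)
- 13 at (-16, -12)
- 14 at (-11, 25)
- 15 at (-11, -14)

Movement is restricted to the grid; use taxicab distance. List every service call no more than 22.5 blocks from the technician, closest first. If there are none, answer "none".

7, 11

Distances from (3, 6):
5: |-26| + |15| = 26 + 15 = 41 blocks
6: |18| + |9| = 18 + 9 = 27 blocks
7: |9| + |-6| = 9 + 6 = 15 blocks
8: |-36| + |-11| = 36 + 11 = 47 blocks
9: |12| + |-14| = 12 + 14 = 26 blocks
10: |-28| + |18| = 28 + 18 = 46 blocks
11: |-13| + |-6| = 13 + 6 = 19 blocks
12: |-23| + |-31| = 23 + 31 = 54 blocks
13: |-19| + |-18| = 19 + 18 = 37 blocks
14: |-14| + |19| = 14 + 19 = 33 blocks
15: |-14| + |-20| = 14 + 20 = 34 blocks
Threshold 22.5 blocks: 7 (15 blocks), 11 (19 blocks) are within range.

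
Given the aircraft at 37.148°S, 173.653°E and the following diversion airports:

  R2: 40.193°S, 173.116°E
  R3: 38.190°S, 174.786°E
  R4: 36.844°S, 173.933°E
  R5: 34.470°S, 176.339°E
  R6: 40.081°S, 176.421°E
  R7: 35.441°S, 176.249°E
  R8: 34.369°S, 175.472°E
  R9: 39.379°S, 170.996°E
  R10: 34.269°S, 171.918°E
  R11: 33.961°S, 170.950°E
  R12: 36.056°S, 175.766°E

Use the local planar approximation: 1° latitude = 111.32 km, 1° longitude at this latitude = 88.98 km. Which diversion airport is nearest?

R4

Distances from 37.148°S, 173.653°E:
R2: √((-3.045·111.32)² + (-0.537·88.98)²) = √(114900.25414 + 2283.14437) = 342.321 km
R3: √((-1.042·111.32)² + (1.133·88.98)²) = √(13454.94210 + 10163.53115) = 153.683 km
R4: √((0.304·111.32)² + (0.280·88.98)²) = √(1145.23223 + 620.72733) = 42.023 km
R5: √((2.678·111.32)² + (2.686·88.98)²) = √(88872.52938 + 57121.13384) = 382.091 km
R6: √((-2.933·111.32)² + (2.768·88.98)²) = √(106603.26868 + 60662.03488) = 408.981 km
R7: √((1.707·111.32)² + (2.596·88.98)²) = √(36108.83174 + 53357.34102) = 299.109 km
R8: √((2.779·111.32)² + (1.819·88.98)²) = √(95702.54540 + 26196.91802) = 349.141 km
R9: √((-2.231·111.32)² + (-2.657·88.98)²) = √(61680.16629 + 55894.35020) = 342.891 km
R10: √((2.879·111.32)² + (-1.735·88.98)²) = √(102714.01957 + 23833.27703) = 355.735 km
R11: √((3.187·111.32)² + (-2.703·88.98)²) = √(125866.60620 + 57846.47431) = 428.618 km
R12: √((1.092·111.32)² + (2.113·88.98)²) = √(14777.18369 + 35349.54246) = 223.890 km
Minimum: R4 at 42.023 km.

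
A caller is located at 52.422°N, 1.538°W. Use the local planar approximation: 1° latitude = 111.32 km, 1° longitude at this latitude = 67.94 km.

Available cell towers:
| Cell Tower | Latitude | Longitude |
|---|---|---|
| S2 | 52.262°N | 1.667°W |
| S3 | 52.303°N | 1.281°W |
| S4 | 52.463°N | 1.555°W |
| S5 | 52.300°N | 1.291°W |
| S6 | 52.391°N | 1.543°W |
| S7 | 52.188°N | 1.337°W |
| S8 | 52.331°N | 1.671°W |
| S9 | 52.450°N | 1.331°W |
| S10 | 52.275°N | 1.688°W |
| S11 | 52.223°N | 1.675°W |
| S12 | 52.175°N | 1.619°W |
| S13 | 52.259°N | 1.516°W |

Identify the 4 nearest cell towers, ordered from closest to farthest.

Distances from 52.422°N, 1.538°W:
S2: 19.851 km
S3: 21.917 km
S4: 4.708 km
S5: 21.588 km
S6: 3.468 km
S7: 29.411 km
S8: 13.575 km
S9: 14.405 km
S10: 19.278 km
S11: 24.029 km
S12: 28.041 km
S13: 18.207 km
Sorted: S6 (3.468 km) < S4 (4.708 km) < S8 (13.575 km) < S9 (14.405 km) < S13 (18.207 km) < S10 (19.278 km) < …

S6, S4, S8, S9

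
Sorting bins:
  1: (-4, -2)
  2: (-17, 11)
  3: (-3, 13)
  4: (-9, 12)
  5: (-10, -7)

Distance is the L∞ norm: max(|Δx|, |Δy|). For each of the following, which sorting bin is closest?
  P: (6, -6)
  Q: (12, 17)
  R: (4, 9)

P at (6, -6):
  1: max(|-10|, |4|) = 10
  2: max(|-23|, |17|) = 23
  3: max(|-9|, |19|) = 19
  4: max(|-15|, |18|) = 18
  5: max(|-16|, |-1|) = 16
  → nearest: 1 (10)
Q at (12, 17):
  1: max(|-16|, |-19|) = 19
  2: max(|-29|, |-6|) = 29
  3: max(|-15|, |-4|) = 15
  4: max(|-21|, |-5|) = 21
  5: max(|-22|, |-24|) = 24
  → nearest: 3 (15)
R at (4, 9):
  1: max(|-8|, |-11|) = 11
  2: max(|-21|, |2|) = 21
  3: max(|-7|, |4|) = 7
  4: max(|-13|, |3|) = 13
  5: max(|-14|, |-16|) = 16
  → nearest: 3 (7)

P→1; Q→3; R→3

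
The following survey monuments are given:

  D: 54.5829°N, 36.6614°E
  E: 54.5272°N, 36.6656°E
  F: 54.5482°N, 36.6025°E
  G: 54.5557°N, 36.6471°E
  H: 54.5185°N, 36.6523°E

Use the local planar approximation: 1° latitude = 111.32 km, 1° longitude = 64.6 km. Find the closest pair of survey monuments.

E and H

Pairwise distances:
D–E: 6.2065 km
D–F: 5.4221 km
D–G: 3.1657 km
D–H: 7.1931 km
E–F: 4.6990 km
E–G: 3.3902 km
E–H: 1.2947 km
F–G: 2.9997 km
F–H: 4.6131 km
G–H: 4.1547 km
Closest pair: E–H at 1.2947 km.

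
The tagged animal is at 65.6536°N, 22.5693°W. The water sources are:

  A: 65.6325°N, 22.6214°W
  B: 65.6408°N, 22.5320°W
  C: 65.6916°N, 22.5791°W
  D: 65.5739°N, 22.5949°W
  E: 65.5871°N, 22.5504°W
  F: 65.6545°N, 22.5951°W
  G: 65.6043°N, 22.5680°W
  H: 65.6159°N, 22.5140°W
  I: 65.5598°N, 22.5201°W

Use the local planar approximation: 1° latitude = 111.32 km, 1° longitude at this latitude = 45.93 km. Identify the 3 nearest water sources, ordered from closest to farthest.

Distances from 65.6536°N, 22.5693°W:
A: 3.3531 km
B: 2.2283 km
C: 4.2540 km
D: 8.9498 km
E: 7.4535 km
F: 1.1892 km
G: 5.4884 km
H: 4.9055 km
I: 10.6835 km
Sorted: F (1.1892 km) < B (2.2283 km) < A (3.3531 km) < C (4.2540 km) < H (4.9055 km) < …

F, B, A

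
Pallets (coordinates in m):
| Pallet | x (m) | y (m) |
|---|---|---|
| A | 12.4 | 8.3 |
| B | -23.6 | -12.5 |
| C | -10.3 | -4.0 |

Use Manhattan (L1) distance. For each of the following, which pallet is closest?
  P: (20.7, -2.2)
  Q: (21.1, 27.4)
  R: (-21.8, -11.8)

P→A; Q→A; R→B

P at (20.7, -2.2):
  A: 18.8 m
  B: 54.6 m
  C: 32.8 m
  → nearest: A (18.8 m)
Q at (21.1, 27.4):
  A: 27.8 m
  B: 84.6 m
  C: 62.8 m
  → nearest: A (27.8 m)
R at (-21.8, -11.8):
  A: 54.3 m
  B: 2.5 m
  C: 19.3 m
  → nearest: B (2.5 m)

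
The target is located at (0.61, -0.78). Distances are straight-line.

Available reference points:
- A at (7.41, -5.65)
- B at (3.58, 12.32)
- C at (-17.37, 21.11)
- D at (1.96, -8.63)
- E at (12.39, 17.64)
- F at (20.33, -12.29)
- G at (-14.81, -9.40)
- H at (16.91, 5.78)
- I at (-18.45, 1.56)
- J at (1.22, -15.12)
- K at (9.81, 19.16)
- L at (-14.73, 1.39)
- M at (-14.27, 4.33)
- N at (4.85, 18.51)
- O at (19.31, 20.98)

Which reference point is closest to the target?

D

Distances from (0.61, -0.78):
A: √((6.80)² + (-4.87)²) = √(46.2400 + 23.7169) = 8.36
B: √((2.97)² + (13.10)²) = √(8.8209 + 171.6100) = 13.43
C: √((-17.98)² + (21.89)²) = √(323.2804 + 479.1721) = 28.33
D: √((1.35)² + (-7.85)²) = √(1.8225 + 61.6225) = 7.97
E: √((11.78)² + (18.42)²) = √(138.7684 + 339.2964) = 21.86
F: √((19.72)² + (-11.51)²) = √(388.8784 + 132.4801) = 22.83
G: √((-15.42)² + (-8.62)²) = √(237.7764 + 74.3044) = 17.67
H: √((16.30)² + (6.56)²) = √(265.6900 + 43.0336) = 17.57
I: √((-19.06)² + (2.34)²) = √(363.2836 + 5.4756) = 19.20
J: √((0.61)² + (-14.34)²) = √(0.3721 + 205.6356) = 14.35
K: √((9.20)² + (19.94)²) = √(84.6400 + 397.6036) = 21.96
L: √((-15.34)² + (2.17)²) = √(235.3156 + 4.7089) = 15.49
M: √((-14.88)² + (5.11)²) = √(221.4144 + 26.1121) = 15.73
N: √((4.24)² + (19.29)²) = √(17.9776 + 372.1041) = 19.75
O: √((18.70)² + (21.76)²) = √(349.6900 + 473.4976) = 28.69
Minimum: D at 7.97.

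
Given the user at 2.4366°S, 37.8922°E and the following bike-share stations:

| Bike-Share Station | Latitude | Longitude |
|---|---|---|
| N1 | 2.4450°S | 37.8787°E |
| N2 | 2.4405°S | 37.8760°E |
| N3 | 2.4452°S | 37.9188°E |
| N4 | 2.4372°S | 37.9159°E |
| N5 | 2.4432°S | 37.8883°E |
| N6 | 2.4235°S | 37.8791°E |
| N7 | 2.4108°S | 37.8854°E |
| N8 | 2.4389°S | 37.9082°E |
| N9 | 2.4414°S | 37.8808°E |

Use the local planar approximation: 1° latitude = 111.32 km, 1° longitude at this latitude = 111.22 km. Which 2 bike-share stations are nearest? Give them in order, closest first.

N5, N9

Distances from 2.4366°S, 37.8922°E:
N1: √((-0.0084·111.32)² + (-0.0135·111.22)²) = √(0.874390 + 2.254412) = 1.7688 km
N2: √((-0.0039·111.32)² + (-0.0162·111.22)²) = √(0.188484 + 3.246354) = 1.8533 km
N3: √((-0.0086·111.32)² + (0.0266·111.22)²) = √(0.916523 + 8.752438) = 3.1095 km
N4: √((-0.0006·111.32)² + (0.0237·111.22)²) = √(0.004461 + 6.948043) = 2.6368 km
N5: √((-0.0066·111.32)² + (-0.0039·111.22)²) = √(0.539802 + 0.188146) = 0.8532 km
N6: √((0.0131·111.32)² + (-0.0131·111.22)²) = √(2.126616 + 2.122797) = 2.0614 km
N7: √((0.0258·111.32)² + (-0.0068·111.22)²) = √(8.248706 + 0.571984) = 2.9700 km
N8: √((-0.0023·111.32)² + (0.0160·111.22)²) = √(0.065554 + 3.166691) = 1.7978 km
N9: √((-0.0048·111.32)² + (-0.0114·111.22)²) = √(0.285515 + 1.607591) = 1.3759 km
Sorted: N5 (0.8532 km) < N9 (1.3759 km) < N1 (1.7688 km) < N8 (1.7978 km) < …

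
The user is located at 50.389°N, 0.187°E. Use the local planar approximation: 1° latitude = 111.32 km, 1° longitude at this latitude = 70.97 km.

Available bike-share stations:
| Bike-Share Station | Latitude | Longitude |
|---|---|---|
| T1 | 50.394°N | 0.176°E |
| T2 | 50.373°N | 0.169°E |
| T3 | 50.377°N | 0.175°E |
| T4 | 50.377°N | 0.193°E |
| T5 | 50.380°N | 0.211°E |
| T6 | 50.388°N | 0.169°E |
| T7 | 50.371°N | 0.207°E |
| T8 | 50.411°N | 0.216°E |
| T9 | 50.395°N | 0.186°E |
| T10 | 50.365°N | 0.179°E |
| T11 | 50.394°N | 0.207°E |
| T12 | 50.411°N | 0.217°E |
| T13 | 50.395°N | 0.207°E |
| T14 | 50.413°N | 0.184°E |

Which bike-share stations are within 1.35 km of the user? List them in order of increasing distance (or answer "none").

T9, T1, T6

Distances from 50.389°N, 0.187°E:
T1: √((0.005·111.32)² + (-0.011·70.97)²) = √(0.30980 + 0.60945) = 0.959 km
T2: √((-0.016·111.32)² + (-0.018·70.97)²) = √(3.17239 + 1.63190) = 2.192 km
T3: √((-0.012·111.32)² + (-0.012·70.97)²) = √(1.78447 + 0.72529) = 1.584 km
T4: √((-0.012·111.32)² + (0.006·70.97)²) = √(1.78447 + 0.18132) = 1.402 km
T5: √((-0.009·111.32)² + (0.024·70.97)²) = √(1.00376 + 2.90116) = 1.976 km
T6: √((-0.001·111.32)² + (-0.018·70.97)²) = √(0.01239 + 1.63190) = 1.282 km
T7: √((-0.018·111.32)² + (0.020·70.97)²) = √(4.01505 + 2.01470) = 2.456 km
T8: √((0.022·111.32)² + (0.029·70.97)²) = √(5.99780 + 4.23590) = 3.199 km
T9: √((0.006·111.32)² + (-0.001·70.97)²) = √(0.44612 + 0.00504) = 0.672 km
T10: √((-0.024·111.32)² + (-0.008·70.97)²) = √(7.13787 + 0.32235) = 2.731 km
T11: √((0.005·111.32)² + (0.020·70.97)²) = √(0.30980 + 2.01470) = 1.525 km
T12: √((0.022·111.32)² + (0.030·70.97)²) = √(5.99780 + 4.53307) = 3.245 km
T13: √((0.006·111.32)² + (0.020·70.97)²) = √(0.44612 + 2.01470) = 1.569 km
T14: √((0.024·111.32)² + (-0.003·70.97)²) = √(7.13787 + 0.04533) = 2.680 km
Threshold 1.35 km: T9 (0.672 km), T1 (0.959 km), T6 (1.282 km) are within range.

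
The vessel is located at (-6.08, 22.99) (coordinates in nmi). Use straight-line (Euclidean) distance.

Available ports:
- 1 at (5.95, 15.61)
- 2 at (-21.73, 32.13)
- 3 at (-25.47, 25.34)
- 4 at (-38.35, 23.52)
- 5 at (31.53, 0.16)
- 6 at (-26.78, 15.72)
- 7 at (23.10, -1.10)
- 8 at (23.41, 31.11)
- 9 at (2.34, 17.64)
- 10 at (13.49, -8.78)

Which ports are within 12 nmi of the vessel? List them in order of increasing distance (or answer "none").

9

Distances from (-6.08, 22.99):
1: √((12.03)² + (-7.38)²) = √(144.7209 + 54.4644) = 14.11 nmi
2: √((-15.65)² + (9.14)²) = √(244.9225 + 83.5396) = 18.12 nmi
3: √((-19.39)² + (2.35)²) = √(375.9721 + 5.5225) = 19.53 nmi
4: √((-32.27)² + (0.53)²) = √(1041.3529 + 0.2809) = 32.27 nmi
5: √((37.61)² + (-22.83)²) = √(1414.5121 + 521.2089) = 44.00 nmi
6: √((-20.70)² + (-7.27)²) = √(428.4900 + 52.8529) = 21.94 nmi
7: √((29.18)² + (-24.09)²) = √(851.4724 + 580.3281) = 37.84 nmi
8: √((29.49)² + (8.12)²) = √(869.6601 + 65.9344) = 30.59 nmi
9: √((8.42)² + (-5.35)²) = √(70.8964 + 28.6225) = 9.98 nmi
10: √((19.57)² + (-31.77)²) = √(382.9849 + 1009.3329) = 37.31 nmi
Threshold 12 nmi: 9 (9.98 nmi) is within range.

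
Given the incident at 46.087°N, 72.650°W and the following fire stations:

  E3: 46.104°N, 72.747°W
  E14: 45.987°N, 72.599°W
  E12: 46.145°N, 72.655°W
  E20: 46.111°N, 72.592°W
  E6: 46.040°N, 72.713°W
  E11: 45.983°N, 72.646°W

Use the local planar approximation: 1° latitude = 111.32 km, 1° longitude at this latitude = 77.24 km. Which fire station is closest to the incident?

Distances from 46.087°N, 72.650°W:
E3: √((0.017·111.32)² + (-0.097·77.24)²) = √(3.58133 + 56.13426) = 7.728 km
E14: √((-0.100·111.32)² + (0.051·77.24)²) = √(123.92142 + 15.51761) = 11.808 km
E12: √((0.058·111.32)² + (-0.005·77.24)²) = √(41.68717 + 0.14915) = 6.468 km
E20: √((0.024·111.32)² + (0.058·77.24)²) = √(7.13787 + 20.06968) = 5.216 km
E6: √((-0.047·111.32)² + (-0.063·77.24)²) = √(27.37424 + 23.67912) = 7.145 km
E11: √((-0.104·111.32)² + (0.004·77.24)²) = √(134.03341 + 0.09546) = 11.581 km
Minimum: E20 at 5.216 km.

E20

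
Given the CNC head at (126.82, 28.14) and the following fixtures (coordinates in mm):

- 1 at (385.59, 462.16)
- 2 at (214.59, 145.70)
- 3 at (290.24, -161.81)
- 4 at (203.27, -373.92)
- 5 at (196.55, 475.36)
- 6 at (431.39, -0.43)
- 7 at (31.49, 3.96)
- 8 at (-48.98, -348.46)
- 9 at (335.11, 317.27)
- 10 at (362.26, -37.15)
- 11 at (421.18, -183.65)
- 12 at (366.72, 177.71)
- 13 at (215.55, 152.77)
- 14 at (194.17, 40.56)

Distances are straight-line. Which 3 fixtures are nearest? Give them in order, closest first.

Distances from (126.82, 28.14):
1: 505.31 mm
2: 146.71 mm
3: 250.57 mm
4: 409.26 mm
5: 452.62 mm
6: 305.91 mm
7: 98.35 mm
8: 415.61 mm
9: 356.34 mm
10: 244.33 mm
11: 362.63 mm
12: 282.71 mm
13: 152.99 mm
14: 68.49 mm
Sorted: 14 (68.49 mm) < 7 (98.35 mm) < 2 (146.71 mm) < 13 (152.99 mm) < 10 (244.33 mm) < …

14, 7, 2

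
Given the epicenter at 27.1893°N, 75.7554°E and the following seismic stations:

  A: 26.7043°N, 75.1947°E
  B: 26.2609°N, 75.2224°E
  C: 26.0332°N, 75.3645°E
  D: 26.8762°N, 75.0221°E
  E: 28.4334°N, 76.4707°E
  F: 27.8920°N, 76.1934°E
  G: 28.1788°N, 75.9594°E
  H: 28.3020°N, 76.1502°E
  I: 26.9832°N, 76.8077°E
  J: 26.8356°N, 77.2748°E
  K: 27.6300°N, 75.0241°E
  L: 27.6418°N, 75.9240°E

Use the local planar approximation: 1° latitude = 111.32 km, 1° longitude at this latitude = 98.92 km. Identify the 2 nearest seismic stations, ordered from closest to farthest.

L, A

Distances from 27.1893°N, 75.7554°E:
A: √((-0.4850·111.32)² + (-0.5607·98.92)²) = √(2914.941696 + 3076.304548) = 77.4031 km
B: √((-0.9284·111.32)² + (-0.5330·98.92)²) = √(10681.116670 + 2779.858137) = 116.0214 km
C: √((-1.1561·111.32)² + (-0.3909·98.92)²) = √(16562.931193 + 1495.200922) = 134.3805 km
D: √((-0.3131·111.32)² + (-0.7333·98.92)²) = √(1214.821671 + 5261.766667) = 80.4773 km
E: √((1.2441·111.32)² + (0.7153·98.92)²) = √(19180.369770 + 5006.620410) = 155.5217 km
F: √((0.7027·111.32)² + (0.4380·98.92)²) = √(6119.082413 + 1877.225463) = 89.4221 km
G: √((0.9895·111.32)² + (0.2040·98.92)²) = √(12133.273643 + 407.219485) = 111.9843 km
H: √((1.1127·111.32)² + (0.3948·98.92)²) = √(15342.727491 + 1525.184923) = 129.8765 km
I: √((-0.2061·111.32)² + (1.0523·98.92)²) = √(526.383635 + 10835.460073) = 106.5919 km
J: √((-0.3537·111.32)² + (1.5194·98.92)²) = √(1550.302741 + 22589.803830) = 155.3709 km
K: √((0.4407·111.32)² + (-0.7313·98.92)²) = √(2406.758401 + 5233.103957) = 87.4063 km
L: √((0.4525·111.32)² + (0.1686·98.92)²) = √(2537.368607 + 278.152749) = 53.0615 km
Sorted: L (53.0615 km) < A (77.4031 km) < D (80.4773 km) < K (87.4063 km) < …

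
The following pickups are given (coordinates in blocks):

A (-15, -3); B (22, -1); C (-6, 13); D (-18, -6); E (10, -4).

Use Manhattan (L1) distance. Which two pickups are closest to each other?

Pairwise distances:
A–D: |-3| + |-3| = 3 + 3 = 6 blocks
B–E: |-12| + |-3| = 12 + 3 = 15 blocks
A–C: |9| + |16| = 9 + 16 = 25 blocks
A–E: |25| + |-1| = 25 + 1 = 26 blocks
D–E: |28| + |2| = 28 + 2 = 30 blocks
C–D: |-12| + |-19| = 12 + 19 = 31 blocks
C–E: |16| + |-17| = 16 + 17 = 33 blocks
A–B: |37| + |2| = 37 + 2 = 39 blocks
B–C: |-28| + |14| = 28 + 14 = 42 blocks
B–D: |-40| + |-5| = 40 + 5 = 45 blocks
Closest pair: A–D at 6 blocks.

A and D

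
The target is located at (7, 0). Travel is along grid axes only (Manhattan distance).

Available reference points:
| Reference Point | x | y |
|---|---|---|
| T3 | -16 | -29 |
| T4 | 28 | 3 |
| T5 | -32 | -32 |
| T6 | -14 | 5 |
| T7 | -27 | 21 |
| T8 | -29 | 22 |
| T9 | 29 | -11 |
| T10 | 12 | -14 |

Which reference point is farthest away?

T5

Distances from (7, 0):
T3: |-23| + |-29| = 23 + 29 = 52
T4: |21| + |3| = 21 + 3 = 24
T5: |-39| + |-32| = 39 + 32 = 71
T6: |-21| + |5| = 21 + 5 = 26
T7: |-34| + |21| = 34 + 21 = 55
T8: |-36| + |22| = 36 + 22 = 58
T9: |22| + |-11| = 22 + 11 = 33
T10: |5| + |-14| = 5 + 14 = 19
Maximum: T5 at 71.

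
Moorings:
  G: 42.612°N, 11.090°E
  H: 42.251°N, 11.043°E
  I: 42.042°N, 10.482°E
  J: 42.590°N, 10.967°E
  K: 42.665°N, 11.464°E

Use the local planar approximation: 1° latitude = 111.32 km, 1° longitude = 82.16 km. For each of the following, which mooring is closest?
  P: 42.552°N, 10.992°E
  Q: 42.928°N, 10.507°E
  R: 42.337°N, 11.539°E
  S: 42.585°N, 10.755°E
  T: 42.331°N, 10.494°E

P→J; Q→J; R→K; S→J; T→I

P at 42.552°N, 10.992°E:
  G: √((0.060·111.32)² + (0.098·82.16)²) = √(44.61171 + 64.82955) = 10.461 km
  H: √((-0.301·111.32)² + (0.051·82.16)²) = √(1122.74049 + 17.55744) = 33.768 km
  I: √((-0.510·111.32)² + (-0.510·82.16)²) = √(3223.19624 + 1755.74408) = 70.562 km
  J: √((0.038·111.32)² + (-0.025·82.16)²) = √(17.89425 + 4.21892) = 4.702 km
  K: √((0.113·111.32)² + (0.472·82.16)²) = √(158.23527 + 1503.85117) = 40.769 km
  → nearest: J (4.702 km)
Q at 42.928°N, 10.507°E:
  G: √((-0.316·111.32)² + (0.583·82.16)²) = √(1237.42977 + 2294.34102) = 59.429 km
  H: √((-0.677·111.32)² + (0.536·82.16)²) = √(5679.67823 + 1939.32431) = 87.287 km
  I: √((-0.886·111.32)² + (-0.025·82.16)²) = √(9727.78222 + 4.21892) = 98.651 km
  J: √((-0.338·111.32)² + (0.460·82.16)²) = √(1415.72792 + 1428.35620) = 53.330 km
  K: √((-0.263·111.32)² + (0.957·82.16)²) = √(857.15210 + 6182.22400) = 83.901 km
  → nearest: J (53.330 km)
R at 42.337°N, 11.539°E:
  G: √((0.275·111.32)² + (-0.449·82.16)²) = √(937.15577 + 1360.86030) = 47.938 km
  H: √((-0.086·111.32)² + (-0.496·82.16)²) = √(91.65229 + 1660.67334) = 41.861 km
  I: √((-0.295·111.32)² + (-1.057·82.16)²) = √(1078.42619 + 7541.72749) = 92.845 km
  J: √((0.253·111.32)² + (-0.572·82.16)²) = √(793.20864 + 2208.57890) = 54.789 km
  K: √((0.328·111.32)² + (-0.075·82.16)²) = √(1333.19625 + 37.97024) = 37.029 km
  → nearest: K (37.029 km)
S at 42.585°N, 10.755°E:
  G: √((0.027·111.32)² + (0.335·82.16)²) = √(9.03387 + 757.54856) = 27.687 km
  H: √((-0.334·111.32)² + (0.288·82.16)²) = √(1382.41784 + 559.89403) = 44.072 km
  I: √((-0.543·111.32)² + (-0.273·82.16)²) = √(3653.81079 + 503.09054) = 64.474 km
  J: √((0.005·111.32)² + (0.212·82.16)²) = √(0.30980 + 303.38394) = 17.427 km
  K: √((0.080·111.32)² + (0.709·82.16)²) = √(79.30971 + 3393.23026) = 58.928 km
  → nearest: J (17.427 km)
T at 42.331°N, 10.494°E:
  G: √((0.281·111.32)² + (0.596·82.16)²) = √(978.49596 + 2397.80235) = 58.106 km
  H: √((-0.080·111.32)² + (0.549·82.16)²) = √(79.30971 + 2034.53680) = 45.977 km
  I: √((-0.289·111.32)² + (-0.012·82.16)²) = √(1035.00413 + 0.97204) = 32.187 km
  J: √((0.259·111.32)² + (0.473·82.16)²) = √(831.27730 + 1510.23017) = 48.389 km
  K: √((0.334·111.32)² + (0.970·82.16)²) = √(1382.41784 + 6351.32490) = 87.942 km
  → nearest: I (32.187 km)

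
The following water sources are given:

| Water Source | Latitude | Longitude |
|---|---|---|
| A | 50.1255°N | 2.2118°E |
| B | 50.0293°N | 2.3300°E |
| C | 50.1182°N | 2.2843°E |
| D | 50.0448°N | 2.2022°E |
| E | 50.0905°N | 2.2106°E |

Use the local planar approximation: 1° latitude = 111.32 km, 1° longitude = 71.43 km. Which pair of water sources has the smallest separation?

A and E

Pairwise distances:
A–E: 3.8971 km
D–E: 5.1226 km
A–C: 5.2420 km
C–E: 6.1010 km
A–D: 9.0097 km
B–D: 9.2904 km
C–D: 10.0576 km
B–C: 10.4208 km
B–E: 10.9157 km
A–B: 13.6370 km
Closest pair: A–E at 3.8971 km.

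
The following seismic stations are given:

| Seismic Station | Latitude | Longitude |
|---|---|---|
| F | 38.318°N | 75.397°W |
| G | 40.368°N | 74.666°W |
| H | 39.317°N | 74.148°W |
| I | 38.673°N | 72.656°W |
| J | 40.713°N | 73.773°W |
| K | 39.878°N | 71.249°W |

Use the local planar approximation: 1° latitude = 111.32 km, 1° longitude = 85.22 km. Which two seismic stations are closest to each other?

G and J

Pairwise distances:
F–G: √((2.050·111.32)² + (0.731·85.22)²) = √(52077.97844 + 3880.76919) = 236.556 km
F–H: √((0.999·111.32)² + (1.249·85.22)²) = √(12367.37051 + 11329.42677) = 153.938 km
F–I: √((0.355·111.32)² + (2.741·85.22)²) = √(1561.71975 + 54563.36309) = 236.907 km
F–J: √((2.395·111.32)² + (1.624·85.22)²) = √(71081.63861 + 19153.80711) = 300.392 km
F–K: √((1.560·111.32)² + (4.148·85.22)²) = √(30157.51774 + 124956.98998) = 393.846 km
G–H: √((-1.051·111.32)² + (0.518·85.22)²) = √(13688.37289 + 1948.68920) = 125.048 km
G–I: √((-1.695·111.32)² + (2.010·85.22)²) = √(35602.93492 + 29341.01778) = 254.841 km
G–J: √((0.345·111.32)² + (0.893·85.22)²) = √(1474.97475 + 5791.43221) = 85.243 km
G–K: √((-0.490·111.32)² + (3.417·85.22)²) = √(2975.35339 + 84795.54139) = 296.262 km
H–I: √((-0.644·111.32)² + (1.492·85.22)²) = √(5139.46757 + 16166.67494) = 145.966 km
H–J: √((1.396·111.32)² + (0.375·85.22)²) = √(24150.00538 + 1021.28181) = 158.655 km
H–K: √((0.561·111.32)² + (2.899·85.22)²) = √(3900.06745 + 61035.07611) = 254.824 km
I–J: √((2.040·111.32)² + (-1.117·85.22)²) = √(51571.13981 + 9061.27698) = 246.237 km
I–K: √((1.205·111.32)² + (1.407·85.22)²) = √(17993.70057 + 14377.09871) = 179.919 km
J–K: √((-0.835·111.32)² + (2.524·85.22)²) = √(8640.11148 + 46265.97948) = 234.320 km
Closest pair: G–J at 85.243 km.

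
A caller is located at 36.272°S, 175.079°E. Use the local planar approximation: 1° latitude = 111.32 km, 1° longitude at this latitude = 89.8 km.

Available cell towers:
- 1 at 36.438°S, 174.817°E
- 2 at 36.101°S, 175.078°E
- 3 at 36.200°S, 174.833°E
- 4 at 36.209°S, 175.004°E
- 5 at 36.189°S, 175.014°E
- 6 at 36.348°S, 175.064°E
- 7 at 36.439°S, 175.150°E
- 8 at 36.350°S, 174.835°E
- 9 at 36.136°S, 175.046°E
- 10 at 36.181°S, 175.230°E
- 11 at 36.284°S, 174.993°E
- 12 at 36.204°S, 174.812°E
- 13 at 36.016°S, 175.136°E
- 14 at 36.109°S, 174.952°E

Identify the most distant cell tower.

Distances from 36.272°S, 175.079°E:
1: √((-0.166·111.32)² + (-0.262·89.8)²) = √(341.47788 + 553.54796) = 29.917 km
2: √((0.171·111.32)² + (-0.001·89.8)²) = √(362.35864 + 0.00806) = 19.036 km
3: √((0.072·111.32)² + (-0.246·89.8)²) = √(64.24087 + 488.00344) = 23.500 km
4: √((0.063·111.32)² + (-0.075·89.8)²) = √(49.18441 + 45.36023) = 9.723 km
5: √((0.083·111.32)² + (-0.065·89.8)²) = √(85.36947 + 34.07057) = 10.929 km
6: √((-0.076·111.32)² + (-0.015·89.8)²) = √(71.57701 + 1.81441) = 8.567 km
7: √((-0.167·111.32)² + (0.071·89.8)²) = √(345.60446 + 40.65083) = 19.653 km
8: √((-0.078·111.32)² + (-0.244·89.8)²) = √(75.39379 + 480.10069) = 23.569 km
9: √((0.136·111.32)² + (-0.033·89.8)²) = √(229.20507 + 8.78174) = 15.427 km
10: √((0.091·111.32)² + (0.151·89.8)²) = √(102.61933 + 183.86818) = 16.926 km
11: √((-0.012·111.32)² + (-0.086·89.8)²) = √(1.78447 + 59.64164) = 7.837 km
12: √((0.068·111.32)² + (-0.267·89.8)²) = √(57.30127 + 574.87735) = 25.143 km
13: √((0.256·111.32)² + (0.057·89.8)²) = √(812.13144 + 26.20007) = 28.954 km
14: √((0.163·111.32)² + (-0.127·89.8)²) = √(329.24683 + 130.06490) = 21.432 km
Maximum: 1 at 29.917 km.

1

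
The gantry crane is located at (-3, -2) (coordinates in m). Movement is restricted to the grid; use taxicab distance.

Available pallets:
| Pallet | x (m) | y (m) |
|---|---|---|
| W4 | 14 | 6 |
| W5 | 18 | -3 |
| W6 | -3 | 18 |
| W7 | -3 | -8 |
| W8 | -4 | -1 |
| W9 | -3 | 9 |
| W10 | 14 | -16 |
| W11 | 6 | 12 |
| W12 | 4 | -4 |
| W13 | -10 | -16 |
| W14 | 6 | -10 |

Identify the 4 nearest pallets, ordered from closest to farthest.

W8, W7, W12, W9

Distances from (-3, -2):
W4: |17| + |8| = 17 + 8 = 25 m
W5: |21| + |-1| = 21 + 1 = 22 m
W6: |0| + |20| = 0 + 20 = 20 m
W7: |0| + |-6| = 0 + 6 = 6 m
W8: |-1| + |1| = 1 + 1 = 2 m
W9: |0| + |11| = 0 + 11 = 11 m
W10: |17| + |-14| = 17 + 14 = 31 m
W11: |9| + |14| = 9 + 14 = 23 m
W12: |7| + |-2| = 7 + 2 = 9 m
W13: |-7| + |-14| = 7 + 14 = 21 m
W14: |9| + |-8| = 9 + 8 = 17 m
Sorted: W8 (2 m) < W7 (6 m) < W12 (9 m) < W9 (11 m) < W14 (17 m) < W6 (20 m) < …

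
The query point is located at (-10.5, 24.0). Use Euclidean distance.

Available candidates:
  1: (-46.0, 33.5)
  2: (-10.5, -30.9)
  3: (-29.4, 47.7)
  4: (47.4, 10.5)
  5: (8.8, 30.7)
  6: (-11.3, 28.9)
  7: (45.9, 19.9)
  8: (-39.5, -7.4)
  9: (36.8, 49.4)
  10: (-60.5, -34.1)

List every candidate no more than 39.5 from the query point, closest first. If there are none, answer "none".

6, 5, 3, 1

Distances from (-10.5, 24.0):
1: √((-35.5)² + (9.5)²) = √(1260.250 + 90.250) = 36.7
2: √((0.0)² + (-54.9)²) = √(0.000 + 3014.010) = 54.9
3: √((-18.9)² + (23.7)²) = √(357.210 + 561.690) = 30.3
4: √((57.9)² + (-13.5)²) = √(3352.410 + 182.250) = 59.5
5: √((19.3)² + (6.7)²) = √(372.490 + 44.890) = 20.4
6: √((-0.8)² + (4.9)²) = √(0.640 + 24.010) = 5.0
7: √((56.4)² + (-4.1)²) = √(3180.960 + 16.810) = 56.5
8: √((-29.0)² + (-31.4)²) = √(841.000 + 985.960) = 42.7
9: √((47.3)² + (25.4)²) = √(2237.290 + 645.160) = 53.7
10: √((-50.0)² + (-58.1)²) = √(2500.000 + 3375.610) = 76.7
Threshold 39.5: 6 (5.0), 5 (20.4), 3 (30.3), 1 (36.7) are within range.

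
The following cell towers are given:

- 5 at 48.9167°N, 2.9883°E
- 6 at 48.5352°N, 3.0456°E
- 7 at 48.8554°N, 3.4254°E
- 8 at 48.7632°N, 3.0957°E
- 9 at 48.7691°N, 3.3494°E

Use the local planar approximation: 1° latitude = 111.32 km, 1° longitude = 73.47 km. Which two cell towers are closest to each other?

Pairwise distances:
5–6: √((-0.3815·111.32)² + (0.0573·73.47)²) = √(1803.580287 + 17.722677) = 42.6767 km
5–7: √((-0.0613·111.32)² + (0.4371·73.47)²) = √(46.565830 + 1031.292104) = 32.8307 km
5–8: √((-0.1535·111.32)² + (0.1074·73.47)²) = √(291.986757 + 62.262799) = 18.8215 km
5–9: √((-0.1476·111.32)² + (0.3611·73.47)²) = √(269.972240 + 703.841802) = 31.2060 km
6–7: √((0.3202·111.32)² + (0.3798·73.47)²) = √(1270.542072 + 778.627970) = 45.2678 km
6–8: √((0.2280·111.32)² + (0.0501·73.47)²) = √(644.193131 + 13.548635) = 25.6465 km
6–9: √((0.2339·111.32)² + (0.3038·73.47)²) = √(677.964321 + 498.190703) = 34.2951 km
7–8: √((-0.0922·111.32)² + (-0.3297·73.47)²) = √(105.343620 + 586.756587) = 26.3078 km
7–9: √((-0.0863·111.32)² + (-0.0760·73.47)²) = √(92.292835 + 31.177929) = 11.1117 km
8–9: √((0.0059·111.32)² + (0.2537·73.47)²) = √(0.431370 + 347.424958) = 18.6509 km
Closest pair: 7–9 at 11.1117 km.

7 and 9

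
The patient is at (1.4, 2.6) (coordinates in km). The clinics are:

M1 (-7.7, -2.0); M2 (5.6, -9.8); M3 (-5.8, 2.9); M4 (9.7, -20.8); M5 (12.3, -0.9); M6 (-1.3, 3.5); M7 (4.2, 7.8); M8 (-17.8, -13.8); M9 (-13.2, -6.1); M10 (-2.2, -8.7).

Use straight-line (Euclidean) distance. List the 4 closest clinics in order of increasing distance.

Distances from (1.4, 2.6):
M1: √((-9.1)² + (-4.6)²) = √(82.810 + 21.160) = 10.2 km
M2: √((4.2)² + (-12.4)²) = √(17.640 + 153.760) = 13.1 km
M3: √((-7.2)² + (0.3)²) = √(51.840 + 0.090) = 7.2 km
M4: √((8.3)² + (-23.4)²) = √(68.890 + 547.560) = 24.8 km
M5: √((10.9)² + (-3.5)²) = √(118.810 + 12.250) = 11.4 km
M6: √((-2.7)² + (0.9)²) = √(7.290 + 0.810) = 2.8 km
M7: √((2.8)² + (5.2)²) = √(7.840 + 27.040) = 5.9 km
M8: √((-19.2)² + (-16.4)²) = √(368.640 + 268.960) = 25.3 km
M9: √((-14.6)² + (-8.7)²) = √(213.160 + 75.690) = 17.0 km
M10: √((-3.6)² + (-11.3)²) = √(12.960 + 127.690) = 11.9 km
Sorted: M6 (2.8 km) < M7 (5.9 km) < M3 (7.2 km) < M1 (10.2 km) < M5 (11.4 km) < M10 (11.9 km) < …

M6, M7, M3, M1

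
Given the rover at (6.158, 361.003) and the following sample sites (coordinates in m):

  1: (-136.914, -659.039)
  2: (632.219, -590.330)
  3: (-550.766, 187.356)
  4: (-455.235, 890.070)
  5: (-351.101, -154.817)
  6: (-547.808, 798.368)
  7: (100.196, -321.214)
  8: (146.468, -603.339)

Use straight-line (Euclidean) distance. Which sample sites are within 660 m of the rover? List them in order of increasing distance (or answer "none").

3, 5

Distances from (6.158, 361.003):
1: √((-143.072)² + (-1020.042)²) = √(20469.59718 + 1040485.68176) = 1030.027 m
2: √((626.061)² + (-951.333)²) = √(391952.37572 + 905034.47689) = 1138.853 m
3: √((-556.924)² + (-173.647)²) = √(310164.34178 + 30153.28061) = 583.367 m
4: √((-461.393)² + (529.067)²) = √(212883.50045 + 279911.89049) = 701.994 m
5: √((-357.259)² + (-515.820)²) = √(127633.99308 + 266070.27240) = 627.459 m
6: √((-553.966)² + (437.365)²) = √(306878.32916 + 191288.14323) = 705.809 m
7: √((94.038)² + (-682.217)²) = √(8843.14544 + 465420.03509) = 688.668 m
8: √((140.310)² + (-964.342)²) = √(19686.89610 + 929955.49296) = 974.496 m
Threshold 660 m: 3 (583.367 m), 5 (627.459 m) are within range.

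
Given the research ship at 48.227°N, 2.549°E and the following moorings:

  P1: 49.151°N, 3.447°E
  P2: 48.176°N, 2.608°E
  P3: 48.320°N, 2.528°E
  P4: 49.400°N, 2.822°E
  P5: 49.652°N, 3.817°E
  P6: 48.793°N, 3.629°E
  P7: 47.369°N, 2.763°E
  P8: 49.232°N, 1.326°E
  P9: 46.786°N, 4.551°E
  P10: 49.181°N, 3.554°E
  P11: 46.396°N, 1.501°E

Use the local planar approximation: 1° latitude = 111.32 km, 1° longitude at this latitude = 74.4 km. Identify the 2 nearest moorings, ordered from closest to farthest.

P2, P3

Distances from 48.227°N, 2.549°E:
P1: 122.653 km
P2: 7.176 km
P3: 10.470 km
P4: 132.149 km
P5: 184.563 km
P6: 102.109 km
P7: 96.831 km
P8: 144.207 km
P9: 218.901 km
P10: 129.881 km
P11: 218.231 km
Sorted: P2 (7.176 km) < P3 (10.470 km) < P7 (96.831 km) < P6 (102.109 km) < …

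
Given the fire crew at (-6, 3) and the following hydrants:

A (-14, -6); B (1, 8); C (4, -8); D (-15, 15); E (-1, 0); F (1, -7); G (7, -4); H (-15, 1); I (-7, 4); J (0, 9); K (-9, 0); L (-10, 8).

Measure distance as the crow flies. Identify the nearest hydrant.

Distances from (-6, 3):
A: √((-8)² + (-9)²) = √(64.000 + 81.000) = 12.0
B: √((7)² + (5)²) = √(49.000 + 25.000) = 8.6
C: √((10)² + (-11)²) = √(100.000 + 121.000) = 14.9
D: √((-9)² + (12)²) = √(81.000 + 144.000) = 15.0
E: √((5)² + (-3)²) = √(25.000 + 9.000) = 5.8
F: √((7)² + (-10)²) = √(49.000 + 100.000) = 12.2
G: √((13)² + (-7)²) = √(169.000 + 49.000) = 14.8
H: √((-9)² + (-2)²) = √(81.000 + 4.000) = 9.2
I: √((-1)² + (1)²) = √(1.000 + 1.000) = 1.4
J: √((6)² + (6)²) = √(36.000 + 36.000) = 8.5
K: √((-3)² + (-3)²) = √(9.000 + 9.000) = 4.2
L: √((-4)² + (5)²) = √(16.000 + 25.000) = 6.4
Minimum: I at 1.4.

I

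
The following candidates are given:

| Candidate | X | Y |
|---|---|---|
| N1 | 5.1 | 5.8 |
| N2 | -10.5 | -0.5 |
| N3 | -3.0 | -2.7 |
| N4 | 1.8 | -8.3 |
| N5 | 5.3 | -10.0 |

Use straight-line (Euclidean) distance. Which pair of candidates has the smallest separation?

N4 and N5

Pairwise distances:
N1–N2: 16.8
N1–N3: 11.7
N1–N4: 14.5
N1–N5: 15.8
N2–N3: 7.8
N2–N4: 14.6
N2–N5: 18.4
N3–N4: 7.4
N3–N5: 11.1
N4–N5: 3.9
Closest pair: N4–N5 at 3.9.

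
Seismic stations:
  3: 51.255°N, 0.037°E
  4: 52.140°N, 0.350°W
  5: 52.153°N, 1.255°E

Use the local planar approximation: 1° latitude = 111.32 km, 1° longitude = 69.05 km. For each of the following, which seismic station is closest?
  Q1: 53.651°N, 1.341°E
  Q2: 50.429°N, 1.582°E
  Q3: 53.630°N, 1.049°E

Q1 at 53.651°N, 1.341°E:
  3: √((-2.396·111.32)² + (-1.304·69.05)²) = √(71141.00936 + 8107.41770) = 281.511 km
  4: √((-1.511·111.32)² + (-1.691·69.05)²) = √(28292.76055 + 13633.72661) = 204.760 km
  5: √((-1.498·111.32)² + (-0.086·69.05)²) = √(27808.01711 + 35.26341) = 166.863 km
  → nearest: 5 (166.863 km)
Q2 at 50.429°N, 1.582°E:
  3: √((0.826·111.32)² + (-1.545·69.05)²) = √(8454.86135 + 11381.10247) = 140.840 km
  4: √((1.711·111.32)² + (-1.932·69.05)²) = √(36278.25711 + 17796.78730) = 232.540 km
  5: √((1.724·111.32)² + (-0.327·69.05)²) = √(36831.62823 + 509.82705) = 193.239 km
  → nearest: 3 (140.840 km)
Q3 at 53.630°N, 1.049°E:
  3: √((-2.375·111.32)² + (-1.012·69.05)²) = √(69899.42822 + 4883.01874) = 273.464 km
  4: √((-1.490·111.32)² + (-1.399·69.05)²) = √(27511.79534 + 9331.74354) = 191.947 km
  5: √((-1.477·111.32)² + (0.206·69.05)²) = √(27033.81802 + 202.33071) = 165.034 km
  → nearest: 5 (165.034 km)

Q1→5; Q2→3; Q3→5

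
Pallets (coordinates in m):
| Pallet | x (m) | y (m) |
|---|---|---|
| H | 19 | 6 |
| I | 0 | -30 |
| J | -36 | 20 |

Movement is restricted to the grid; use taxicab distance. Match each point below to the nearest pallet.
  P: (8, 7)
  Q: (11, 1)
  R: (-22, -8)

P at (8, 7):
  H: |11| + |-1| = 11 + 1 = 12 m
  I: |-8| + |-37| = 8 + 37 = 45 m
  J: |-44| + |13| = 44 + 13 = 57 m
  → nearest: H (12 m)
Q at (11, 1):
  H: |8| + |5| = 8 + 5 = 13 m
  I: |-11| + |-31| = 11 + 31 = 42 m
  J: |-47| + |19| = 47 + 19 = 66 m
  → nearest: H (13 m)
R at (-22, -8):
  H: |41| + |14| = 41 + 14 = 55 m
  I: |22| + |-22| = 22 + 22 = 44 m
  J: |-14| + |28| = 14 + 28 = 42 m
  → nearest: J (42 m)

P→H; Q→H; R→J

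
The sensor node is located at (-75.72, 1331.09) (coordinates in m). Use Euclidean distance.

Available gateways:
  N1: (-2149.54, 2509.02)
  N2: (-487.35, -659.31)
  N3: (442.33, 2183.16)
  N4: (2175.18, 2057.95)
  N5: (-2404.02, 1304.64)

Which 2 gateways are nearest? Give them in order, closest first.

N3, N2

Distances from (-75.72, 1331.09):
N1: √((-2073.82)² + (1177.93)²) = √(4300729.3924 + 1387519.0849) = 2385.00 m
N2: √((-411.63)² + (-1990.40)²) = √(169439.2569 + 3961692.1600) = 2032.52 m
N3: √((518.05)² + (852.07)²) = √(268375.8025 + 726023.2849) = 997.20 m
N4: √((2250.90)² + (726.86)²) = √(5066550.8100 + 528325.4596) = 2365.35 m
N5: √((-2328.30)² + (-26.45)²) = √(5420980.8900 + 699.6025) = 2328.45 m
Sorted: N3 (997.20 m) < N2 (2032.52 m) < N5 (2328.45 m) < N4 (2365.35 m) < …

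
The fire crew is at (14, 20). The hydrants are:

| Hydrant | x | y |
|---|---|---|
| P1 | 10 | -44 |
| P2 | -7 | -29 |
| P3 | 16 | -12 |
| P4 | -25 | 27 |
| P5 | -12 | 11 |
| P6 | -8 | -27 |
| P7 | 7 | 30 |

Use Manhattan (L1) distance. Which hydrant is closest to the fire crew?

P7

Distances from (14, 20):
P1: |-4| + |-64| = 4 + 64 = 68
P2: |-21| + |-49| = 21 + 49 = 70
P3: |2| + |-32| = 2 + 32 = 34
P4: |-39| + |7| = 39 + 7 = 46
P5: |-26| + |-9| = 26 + 9 = 35
P6: |-22| + |-47| = 22 + 47 = 69
P7: |-7| + |10| = 7 + 10 = 17
Minimum: P7 at 17.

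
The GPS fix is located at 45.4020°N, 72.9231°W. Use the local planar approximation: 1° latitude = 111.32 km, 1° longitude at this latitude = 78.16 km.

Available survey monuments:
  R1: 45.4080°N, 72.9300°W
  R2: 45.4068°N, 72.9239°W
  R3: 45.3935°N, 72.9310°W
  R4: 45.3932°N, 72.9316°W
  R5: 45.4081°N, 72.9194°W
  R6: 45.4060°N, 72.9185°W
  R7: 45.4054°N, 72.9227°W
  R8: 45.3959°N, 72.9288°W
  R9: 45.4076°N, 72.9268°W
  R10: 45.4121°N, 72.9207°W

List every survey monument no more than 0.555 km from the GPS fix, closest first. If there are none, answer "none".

R7, R2

Distances from 45.4020°N, 72.9231°W:
R1: √((0.0060·111.32)² + (-0.0069·78.16)²) = √(0.446117 + 0.290849) = 0.8585 km
R2: √((0.0048·111.32)² + (-0.0008·78.16)²) = √(0.285515 + 0.003910) = 0.5380 km
R3: √((-0.0085·111.32)² + (-0.0079·78.16)²) = √(0.895332 + 0.381262) = 1.1299 km
R4: √((-0.0088·111.32)² + (-0.0085·78.16)²) = √(0.959648 + 0.441374) = 1.1836 km
R5: √((0.0061·111.32)² + (0.0037·78.16)²) = √(0.461112 + 0.083632) = 0.7381 km
R6: √((0.0040·111.32)² + (0.0046·78.16)²) = √(0.198274 + 0.129266) = 0.5723 km
R7: √((0.0034·111.32)² + (0.0004·78.16)²) = √(0.143253 + 0.000977) = 0.3798 km
R8: √((-0.0061·111.32)² + (-0.0057·78.16)²) = √(0.461112 + 0.198481) = 0.8122 km
R9: √((0.0056·111.32)² + (-0.0037·78.16)²) = √(0.388618 + 0.083632) = 0.6872 km
R10: √((0.0101·111.32)² + (0.0024·78.16)²) = √(1.264122 + 0.035188) = 1.1399 km
Threshold 0.555 km: R7 (0.3798 km), R2 (0.5380 km) are within range.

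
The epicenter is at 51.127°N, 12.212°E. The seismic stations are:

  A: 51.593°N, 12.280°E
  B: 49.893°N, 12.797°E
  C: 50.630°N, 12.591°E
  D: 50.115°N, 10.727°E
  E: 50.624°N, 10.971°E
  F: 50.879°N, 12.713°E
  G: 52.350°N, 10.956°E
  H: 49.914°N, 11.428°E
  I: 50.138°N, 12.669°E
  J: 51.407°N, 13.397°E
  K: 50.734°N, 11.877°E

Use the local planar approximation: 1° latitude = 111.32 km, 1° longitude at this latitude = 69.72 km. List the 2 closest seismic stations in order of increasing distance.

Distances from 51.127°N, 12.212°E:
A: √((0.466·111.32)² + (0.068·69.72)²) = √(2691.02808 + 22.47670) = 52.091 km
B: √((-1.234·111.32)² + (0.585·69.72)²) = √(18870.20919 + 1663.51411) = 143.296 km
C: √((-0.497·111.32)² + (0.379·69.72)²) = √(3060.97070 + 698.22143) = 61.312 km
D: √((-1.012·111.32)² + (-1.485·69.72)²) = √(12691.33829 + 10719.33057) = 153.005 km
E: √((-0.503·111.32)² + (-1.241·69.72)²) = √(3135.32356 + 7486.14647) = 103.061 km
F: √((-0.248·111.32)² + (0.501·69.72)²) = √(762.16633 + 1220.08534) = 44.522 km
G: √((1.223·111.32)² + (-1.256·69.72)²) = √(18535.28676 + 7668.21067) = 161.875 km
H: √((-1.213·111.32)² + (-0.784·69.72)²) = √(18233.41417 + 2987.76807) = 145.675 km
I: √((-0.989·111.32)² + (0.457·69.72)²) = √(12121.01472 + 1015.18959) = 114.613 km
J: √((0.280·111.32)² + (1.185·69.72)²) = √(971.54396 + 6825.76697) = 88.302 km
K: √((-0.393·111.32)² + (-0.335·69.72)²) = √(1913.95400 + 545.51208) = 49.593 km
Sorted: F (44.522 km) < K (49.593 km) < A (52.091 km) < C (61.312 km) < …

F, K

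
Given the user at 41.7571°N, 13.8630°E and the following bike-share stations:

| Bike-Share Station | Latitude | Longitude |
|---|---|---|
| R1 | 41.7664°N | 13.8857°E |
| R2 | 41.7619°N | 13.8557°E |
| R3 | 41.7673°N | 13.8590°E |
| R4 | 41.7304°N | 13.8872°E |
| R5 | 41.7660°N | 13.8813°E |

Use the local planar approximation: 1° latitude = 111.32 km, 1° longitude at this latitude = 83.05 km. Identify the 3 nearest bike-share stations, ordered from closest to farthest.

Distances from 41.7571°N, 13.8630°E:
R1: √((0.0093·111.32)² + (0.0227·83.05)²) = √(1.071796 + 3.554111) = 2.1508 km
R2: √((0.0048·111.32)² + (-0.0073·83.05)²) = √(0.285515 + 0.367557) = 0.8081 km
R3: √((0.0102·111.32)² + (-0.0040·83.05)²) = √(1.289278 + 0.110357) = 1.1831 km
R4: √((-0.0267·111.32)² + (0.0242·83.05)²) = √(8.834234 + 4.039336) = 3.5880 km
R5: √((0.0089·111.32)² + (0.0183·83.05)²) = √(0.981582 + 2.309838) = 1.8142 km
Sorted: R2 (0.8081 km) < R3 (1.1831 km) < R5 (1.8142 km) < R1 (2.1508 km) < R4 (3.5880 km)

R2, R3, R5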